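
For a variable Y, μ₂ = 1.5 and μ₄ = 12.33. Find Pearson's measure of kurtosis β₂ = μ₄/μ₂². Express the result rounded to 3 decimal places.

5.480

μ₂² = 1.5² = 2.25000
μ₄/μ₂² = 12.33 / 2.25000 = 5.48000
β₂ ≈ 5.480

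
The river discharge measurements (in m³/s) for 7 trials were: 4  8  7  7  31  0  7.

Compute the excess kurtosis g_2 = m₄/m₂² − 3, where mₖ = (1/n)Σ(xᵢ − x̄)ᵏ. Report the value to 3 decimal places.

1.545

x̄ = 9.1429
Σ(xᵢ − x̄)² = 602.8571 ⇒ m₂ = 86.12245
Σ(xᵢ − x̄)⁴ = 235982.5423 ⇒ m₄ = 33711.79175
m₂² = 7417.07622
g_2 = m₄/m₂² − 3 = 4.54516 − 3 ≈ 1.545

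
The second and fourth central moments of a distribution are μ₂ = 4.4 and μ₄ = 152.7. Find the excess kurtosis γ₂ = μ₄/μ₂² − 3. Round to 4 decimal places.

4.8874

μ₂² = 4.4² = 19.36000
μ₄/μ₂² = 152.7 / 19.36000 = 7.88740
γ₂ = 7.88740 − 3 ≈ 4.8874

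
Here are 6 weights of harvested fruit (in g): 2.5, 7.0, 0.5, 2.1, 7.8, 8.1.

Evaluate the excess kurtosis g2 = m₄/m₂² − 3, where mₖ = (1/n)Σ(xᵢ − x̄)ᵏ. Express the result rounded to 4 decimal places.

-1.7778

x̄ = 4.6667
Σ(xᵢ − x̄)² = 55.6933 ⇒ m₂ = 9.28222
Σ(xᵢ − x̄)⁴ = 631.8272 ⇒ m₄ = 105.30454
m₂² = 86.15965
g2 = m₄/m₂² − 3 = 1.22220 − 3 ≈ -1.7778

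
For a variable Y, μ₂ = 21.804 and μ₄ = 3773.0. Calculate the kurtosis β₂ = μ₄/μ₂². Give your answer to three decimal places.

7.936

μ₂² = 21.804² = 475.41442
μ₄/μ₂² = 3773.0 / 475.41442 = 7.93623
β₂ ≈ 7.936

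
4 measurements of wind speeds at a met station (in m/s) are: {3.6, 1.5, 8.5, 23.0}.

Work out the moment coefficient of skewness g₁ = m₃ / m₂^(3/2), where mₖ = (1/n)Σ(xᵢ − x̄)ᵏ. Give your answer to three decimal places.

0.863

x̄ = (3.6 + 1.5 + 8.5 + 23.0) / 4 = 9.1500
deviations (xᵢ − x̄): -5.5500, -7.6500, -0.6500, 13.8500
Σ(xᵢ − x̄)² = 281.5700 ⇒ m₂ = 281.5700/4 = 70.39250
Σ(xᵢ − x̄)³ = 2037.8160 ⇒ m₃ = 2037.8160/4 = 509.45400
m₂^(3/2) = 70.39250^(1.5) = 590.59475
g₁ = m₃ / m₂^(3/2) = 509.45400 / 590.59475 ≈ 0.863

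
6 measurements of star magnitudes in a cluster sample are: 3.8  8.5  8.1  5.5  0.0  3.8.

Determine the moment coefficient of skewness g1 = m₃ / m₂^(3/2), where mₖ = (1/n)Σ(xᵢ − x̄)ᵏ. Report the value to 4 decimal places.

-0.3340

x̄ = (3.8 + 8.5 + 8.1 + 5.5 + 0.0 + 3.8) / 6 = 4.9500
deviations (xᵢ − x̄): -1.1500, 3.5500, 3.1500, 0.5500, -4.9500, -1.1500
Σ(xᵢ − x̄)² = 49.9750 ⇒ m₂ = 49.9750/6 = 8.32917
Σ(xᵢ − x̄)³ = -48.1680 ⇒ m₃ = -48.1680/6 = -8.02800
m₂^(3/2) = 8.32917^(1.5) = 24.03822
g1 = m₃ / m₂^(3/2) = -8.02800 / 24.03822 ≈ -0.3340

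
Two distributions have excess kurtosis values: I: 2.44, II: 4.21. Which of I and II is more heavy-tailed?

II

Higher excess kurtosis ⇒ heavier tails relative to the normal distribution.
2.44 vs 4.21: the larger is 4.21, so II has heavier tails.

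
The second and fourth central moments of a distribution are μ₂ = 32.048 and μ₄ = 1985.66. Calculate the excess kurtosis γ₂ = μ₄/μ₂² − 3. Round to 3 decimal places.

-1.067

μ₂² = 32.048² = 1027.07430
μ₄/μ₂² = 1985.66 / 1027.07430 = 1.93332
γ₂ = 1.93332 − 3 ≈ -1.067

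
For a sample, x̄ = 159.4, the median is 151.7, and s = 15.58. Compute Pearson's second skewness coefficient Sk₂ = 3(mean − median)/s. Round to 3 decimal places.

Sk₂ = 3(159.4 − 151.7) / 15.58 = 3 × 7.7000 / 15.58
    = 23.1000 / 15.58 ≈ 1.483

1.483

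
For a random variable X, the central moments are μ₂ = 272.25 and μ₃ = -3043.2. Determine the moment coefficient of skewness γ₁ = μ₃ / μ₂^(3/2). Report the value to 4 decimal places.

σ = √μ₂ = √272.25 = 16.50000
σ³ = μ₂^(3/2) = 4492.12500
γ₁ = μ₃/σ³ = -3043.2 / 4492.12500 ≈ -0.6775

-0.6775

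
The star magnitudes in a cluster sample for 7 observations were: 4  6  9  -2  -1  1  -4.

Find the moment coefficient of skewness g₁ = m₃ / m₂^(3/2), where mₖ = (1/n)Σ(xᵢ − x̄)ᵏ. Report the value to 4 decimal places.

x̄ = (4 + 6 + 9 - 2 - 1 + 1 - 4) / 7 = 1.8571
deviations (xᵢ − x̄): 2.1429, 4.1429, 7.1429, -3.8571, -2.8571, -0.8571, -5.8571
Σ(xᵢ − x̄)² = 130.8571 ⇒ m₂ = 130.8571/7 = 18.69388
Σ(xᵢ − x̄)³ = 163.1020 ⇒ m₃ = 163.1020/7 = 23.30029
m₂^(3/2) = 18.69388^(1.5) = 80.82563
g₁ = m₃ / m₂^(3/2) = 23.30029 / 80.82563 ≈ 0.2883

0.2883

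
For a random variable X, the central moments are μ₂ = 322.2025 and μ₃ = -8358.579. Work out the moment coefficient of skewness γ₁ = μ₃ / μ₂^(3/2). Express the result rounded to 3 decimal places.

σ = √μ₂ = √322.2025 = 17.95000
σ³ = μ₂^(3/2) = 5783.53487
γ₁ = μ₃/σ³ = -8358.579 / 5783.53487 ≈ -1.445

-1.445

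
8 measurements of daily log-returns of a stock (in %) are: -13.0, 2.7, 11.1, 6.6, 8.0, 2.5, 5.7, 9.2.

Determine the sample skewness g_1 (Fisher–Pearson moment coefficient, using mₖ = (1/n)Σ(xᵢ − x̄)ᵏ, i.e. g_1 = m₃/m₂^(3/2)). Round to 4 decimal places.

-1.5983

x̄ = (-13.0 + 2.7 + 11.1 + 6.6 + 8.0 + 2.5 + 5.7 + 9.2) / 8 = 4.1000
deviations (xᵢ − x̄): -17.1000, -1.4000, 7.0000, 2.5000, 3.9000, -1.6000, 1.6000, 5.1000
Σ(xᵢ − x̄)² = 395.9600 ⇒ m₂ = 395.9600/8 = 49.49500
Σ(xᵢ − x̄)³ = -4452.3600 ⇒ m₃ = -4452.3600/8 = -556.54500
m₂^(3/2) = 49.49500^(1.5) = 348.21060
g_1 = m₃ / m₂^(3/2) = -556.54500 / 348.21060 ≈ -1.5983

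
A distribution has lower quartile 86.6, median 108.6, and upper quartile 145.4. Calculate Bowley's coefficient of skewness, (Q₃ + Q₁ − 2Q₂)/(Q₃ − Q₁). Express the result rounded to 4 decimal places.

numerator: Q₃ + Q₁ − 2Q₂ = 145.4 + 86.6 − 2×108.6 = 14.8000
denominator: Q₃ − Q₁ = 145.4 − 86.6 = 58.8000
Bowley skewness = 14.8000 / 58.8000 ≈ 0.2517

0.2517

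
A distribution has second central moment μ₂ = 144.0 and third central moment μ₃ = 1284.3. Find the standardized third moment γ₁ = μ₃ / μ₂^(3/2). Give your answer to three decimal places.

σ = √μ₂ = √144.0 = 12.00000
σ³ = μ₂^(3/2) = 1728.00000
γ₁ = μ₃/σ³ = 1284.3 / 1728.00000 ≈ 0.743

0.743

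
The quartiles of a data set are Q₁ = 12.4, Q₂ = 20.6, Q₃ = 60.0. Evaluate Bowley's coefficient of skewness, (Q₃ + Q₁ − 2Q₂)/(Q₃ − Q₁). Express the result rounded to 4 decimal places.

numerator: Q₃ + Q₁ − 2Q₂ = 60.0 + 12.4 − 2×20.6 = 31.2000
denominator: Q₃ − Q₁ = 60.0 − 12.4 = 47.6000
Bowley skewness = 31.2000 / 47.6000 ≈ 0.6555

0.6555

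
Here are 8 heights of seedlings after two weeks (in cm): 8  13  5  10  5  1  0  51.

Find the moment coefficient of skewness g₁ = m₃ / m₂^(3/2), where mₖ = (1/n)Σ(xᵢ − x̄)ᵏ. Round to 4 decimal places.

1.9627

x̄ = (8 + 13 + 5 + 10 + 5 + 1 + 0 + 51) / 8 = 11.6250
deviations (xᵢ − x̄): -3.6250, 1.3750, -6.6250, -1.6250, -6.6250, -10.6250, -11.6250, 39.3750
Σ(xᵢ − x̄)² = 1903.8750 ⇒ m₂ = 1903.8750/8 = 237.98438
Σ(xᵢ − x̄)³ = 57645.2813 ⇒ m₃ = 57645.2813/8 = 7205.66016
m₂^(3/2) = 237.98438^(1.5) = 3671.32360
g₁ = m₃ / m₂^(3/2) = 7205.66016 / 3671.32360 ≈ 1.9627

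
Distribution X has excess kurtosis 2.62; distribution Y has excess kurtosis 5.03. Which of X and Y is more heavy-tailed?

Y

Higher excess kurtosis ⇒ heavier tails relative to the normal distribution.
2.62 vs 5.03: the larger is 5.03, so Y has heavier tails.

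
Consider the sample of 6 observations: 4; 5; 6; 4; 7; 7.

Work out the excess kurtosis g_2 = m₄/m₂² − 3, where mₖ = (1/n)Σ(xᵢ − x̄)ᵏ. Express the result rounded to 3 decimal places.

-1.645

x̄ = 5.5000
Σ(xᵢ − x̄)² = 9.5000 ⇒ m₂ = 1.58333
Σ(xᵢ − x̄)⁴ = 20.3750 ⇒ m₄ = 3.39583
m₂² = 2.50694
g_2 = m₄/m₂² − 3 = 1.35457 − 3 ≈ -1.645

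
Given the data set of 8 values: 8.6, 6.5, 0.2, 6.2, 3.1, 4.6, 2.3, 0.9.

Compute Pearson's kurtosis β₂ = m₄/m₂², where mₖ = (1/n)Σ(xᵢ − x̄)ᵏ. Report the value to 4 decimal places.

x̄ = 4.0500
Σ(xᵢ − x̄)² = 60.3400 ⇒ m₂ = 7.54250
Σ(xᵢ − x̄)⁴ = 814.4384 ⇒ m₄ = 101.80481
m₂² = 56.88931
β₂ = m₄/m₂² = 101.80481 / 56.88931 ≈ 1.7895

1.7895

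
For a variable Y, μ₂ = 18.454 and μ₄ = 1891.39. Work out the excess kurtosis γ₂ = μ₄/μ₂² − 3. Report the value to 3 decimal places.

μ₂² = 18.454² = 340.55012
μ₄/μ₂² = 1891.39 / 340.55012 = 5.55393
γ₂ = 5.55393 − 3 ≈ 2.554

2.554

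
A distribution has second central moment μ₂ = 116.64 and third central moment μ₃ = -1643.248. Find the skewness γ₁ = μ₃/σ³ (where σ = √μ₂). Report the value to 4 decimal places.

σ = √μ₂ = √116.64 = 10.80000
σ³ = μ₂^(3/2) = 1259.71200
γ₁ = μ₃/σ³ = -1643.248 / 1259.71200 ≈ -1.3045

-1.3045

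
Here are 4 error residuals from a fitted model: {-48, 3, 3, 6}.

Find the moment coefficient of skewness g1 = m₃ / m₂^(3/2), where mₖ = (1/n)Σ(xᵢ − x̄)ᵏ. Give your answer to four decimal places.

-1.1444

x̄ = (-48 + 3 + 3 + 6) / 4 = -9.0000
deviations (xᵢ − x̄): -39.0000, 12.0000, 12.0000, 15.0000
Σ(xᵢ − x̄)² = 2034.0000 ⇒ m₂ = 2034.0000/4 = 508.50000
Σ(xᵢ − x̄)³ = -52488.0000 ⇒ m₃ = -52488.0000/4 = -13122.00000
m₂^(3/2) = 508.50000^(1.5) = 11466.64681
g1 = m₃ / m₂^(3/2) = -13122.00000 / 11466.64681 ≈ -1.1444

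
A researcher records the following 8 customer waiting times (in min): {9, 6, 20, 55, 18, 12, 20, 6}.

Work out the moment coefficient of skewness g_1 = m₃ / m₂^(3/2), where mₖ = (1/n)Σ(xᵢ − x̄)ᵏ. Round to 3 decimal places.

1.690

x̄ = (9 + 6 + 20 + 55 + 18 + 12 + 20 + 6) / 8 = 18.2500
deviations (xᵢ − x̄): -9.2500, -12.2500, 1.7500, 36.7500, -0.2500, -6.2500, 1.7500, -12.2500
Σ(xᵢ − x̄)² = 1781.5000 ⇒ m₂ = 1781.5000/8 = 222.68750
Σ(xᵢ − x̄)³ = 44931.7500 ⇒ m₃ = 44931.7500/8 = 5616.46875
m₂^(3/2) = 222.68750^(1.5) = 3323.10267
g_1 = m₃ / m₂^(3/2) = 5616.46875 / 3323.10267 ≈ 1.690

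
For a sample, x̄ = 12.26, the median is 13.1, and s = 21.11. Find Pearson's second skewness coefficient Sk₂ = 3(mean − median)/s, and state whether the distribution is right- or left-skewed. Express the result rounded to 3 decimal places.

Sk₂ = 3(12.26 − 13.1) / 21.11 = 3 × -0.8400 / 21.11
    = -2.5200 / 21.11 ≈ -0.119
Sk₂ < 0 ⇒ mean < median ⇒ left-skewed (negative skew).

-0.119, left-skewed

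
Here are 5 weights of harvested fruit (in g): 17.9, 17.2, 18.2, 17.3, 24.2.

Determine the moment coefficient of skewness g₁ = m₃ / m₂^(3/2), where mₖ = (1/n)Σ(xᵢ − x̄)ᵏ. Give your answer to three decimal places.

1.427

x̄ = (17.9 + 17.2 + 18.2 + 17.3 + 24.2) / 5 = 18.9600
deviations (xᵢ − x̄): -1.0600, -1.7600, -0.7600, -1.6600, 5.2400
Σ(xᵢ − x̄)² = 35.0120 ⇒ m₂ = 35.0120/5 = 7.00240
Σ(xᵢ − x̄)³ = 132.2218 ⇒ m₃ = 132.2218/5 = 26.44435
m₂^(3/2) = 7.00240^(1.5) = 18.52978
g₁ = m₃ / m₂^(3/2) = 26.44435 / 18.52978 ≈ 1.427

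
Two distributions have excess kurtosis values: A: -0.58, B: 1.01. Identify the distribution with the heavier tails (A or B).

B

Higher excess kurtosis ⇒ heavier tails relative to the normal distribution.
-0.58 vs 1.01: the larger is 1.01, so B has heavier tails. (B is leptokurtic — heavier-than-normal tails; the other is platykurtic.)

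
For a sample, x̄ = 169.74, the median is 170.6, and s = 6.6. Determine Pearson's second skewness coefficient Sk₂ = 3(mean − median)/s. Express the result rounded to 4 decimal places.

Sk₂ = 3(169.74 − 170.6) / 6.6 = 3 × -0.8600 / 6.6
    = -2.5800 / 6.6 ≈ -0.3909

-0.3909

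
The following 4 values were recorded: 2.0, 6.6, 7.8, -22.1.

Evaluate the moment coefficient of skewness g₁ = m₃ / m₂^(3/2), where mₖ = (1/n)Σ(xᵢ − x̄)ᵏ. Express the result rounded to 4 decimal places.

-1.0496

x̄ = (2.0 + 6.6 + 7.8 - 22.1) / 4 = -1.4250
deviations (xᵢ − x̄): 3.4250, 8.0250, 9.2250, -20.6750
Σ(xᵢ − x̄)² = 588.6875 ⇒ m₂ = 588.6875/4 = 147.17188
Σ(xᵢ − x̄)³ = -7495.5994 ⇒ m₃ = -7495.5994/4 = -1873.89984
m₂^(3/2) = 147.17188^(1.5) = 1785.40700
g₁ = m₃ / m₂^(3/2) = -1873.89984 / 1785.40700 ≈ -1.0496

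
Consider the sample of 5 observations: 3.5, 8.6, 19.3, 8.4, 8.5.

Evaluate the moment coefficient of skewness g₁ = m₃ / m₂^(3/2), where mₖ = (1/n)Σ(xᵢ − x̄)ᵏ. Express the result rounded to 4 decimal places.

0.9378

x̄ = (3.5 + 8.6 + 19.3 + 8.4 + 8.5) / 5 = 9.6600
deviations (xᵢ − x̄): -6.1600, -1.0600, 9.6400, -1.2600, -1.1600
Σ(xᵢ − x̄)² = 134.9320 ⇒ m₂ = 134.9320/5 = 26.98640
Σ(xᵢ − x̄)³ = 657.3442 ⇒ m₃ = 657.3442/5 = 131.46883
m₂^(3/2) = 26.98640^(1.5) = 140.19013
g₁ = m₃ / m₂^(3/2) = 131.46883 / 140.19013 ≈ 0.9378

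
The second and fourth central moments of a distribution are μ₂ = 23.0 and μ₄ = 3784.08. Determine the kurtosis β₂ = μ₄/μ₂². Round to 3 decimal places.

μ₂² = 23.0² = 529.00000
μ₄/μ₂² = 3784.08 / 529.00000 = 7.15327
β₂ ≈ 7.153

7.153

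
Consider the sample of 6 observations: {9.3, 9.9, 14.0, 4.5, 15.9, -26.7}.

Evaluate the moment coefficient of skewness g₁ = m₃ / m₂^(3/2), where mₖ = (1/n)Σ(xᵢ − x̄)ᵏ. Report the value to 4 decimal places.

x̄ = (9.3 + 9.9 + 14.0 + 4.5 + 15.9 - 26.7) / 6 = 4.4833
deviations (xᵢ − x̄): 4.8167, 5.4167, 9.5167, 0.0167, 11.4167, -31.1833
Σ(xᵢ − x̄)² = 1245.8483 ⇒ m₂ = 1245.8483/6 = 207.64139
Σ(xᵢ − x̄)³ = -27702.0606 ⇒ m₃ = -27702.0606/6 = -4617.01009
m₂^(3/2) = 207.64139^(1.5) = 2992.06406
g₁ = m₃ / m₂^(3/2) = -4617.01009 / 2992.06406 ≈ -1.5431

-1.5431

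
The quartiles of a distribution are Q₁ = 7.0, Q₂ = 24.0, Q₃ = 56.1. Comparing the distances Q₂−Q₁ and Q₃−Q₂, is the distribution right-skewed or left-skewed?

right-skewed

Q₂ − Q₁ = 17.0;  Q₃ − Q₂ = 32.1
Q₃ − Q₂ > Q₂ − Q₁ ⇒ the upper half is more spread out ⇒ right-skewed.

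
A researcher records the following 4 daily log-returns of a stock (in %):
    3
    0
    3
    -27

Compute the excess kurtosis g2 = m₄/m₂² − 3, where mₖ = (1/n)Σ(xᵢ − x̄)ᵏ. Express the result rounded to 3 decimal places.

-0.693

x̄ = -5.2500
Σ(xᵢ − x̄)² = 636.7500 ⇒ m₂ = 159.18750
Σ(xᵢ − x̄)⁴ = 233812.8281 ⇒ m₄ = 58453.20703
m₂² = 25340.66016
g2 = m₄/m₂² − 3 = 2.30670 − 3 ≈ -0.693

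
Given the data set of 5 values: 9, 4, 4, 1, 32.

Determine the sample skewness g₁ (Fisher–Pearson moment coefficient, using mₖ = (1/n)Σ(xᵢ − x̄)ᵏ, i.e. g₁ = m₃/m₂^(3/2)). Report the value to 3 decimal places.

1.316

x̄ = (9 + 4 + 4 + 1 + 32) / 5 = 10.0000
deviations (xᵢ − x̄): -1.0000, -6.0000, -6.0000, -9.0000, 22.0000
Σ(xᵢ − x̄)² = 638.0000 ⇒ m₂ = 638.0000/5 = 127.60000
Σ(xᵢ − x̄)³ = 9486.0000 ⇒ m₃ = 9486.0000/5 = 1897.20000
m₂^(3/2) = 127.60000^(1.5) = 1441.37177
g₁ = m₃ / m₂^(3/2) = 1897.20000 / 1441.37177 ≈ 1.316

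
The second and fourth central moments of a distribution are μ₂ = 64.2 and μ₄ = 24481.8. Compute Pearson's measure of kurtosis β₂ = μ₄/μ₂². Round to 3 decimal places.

μ₂² = 64.2² = 4121.64000
μ₄/μ₂² = 24481.8 / 4121.64000 = 5.93982
β₂ ≈ 5.940

5.940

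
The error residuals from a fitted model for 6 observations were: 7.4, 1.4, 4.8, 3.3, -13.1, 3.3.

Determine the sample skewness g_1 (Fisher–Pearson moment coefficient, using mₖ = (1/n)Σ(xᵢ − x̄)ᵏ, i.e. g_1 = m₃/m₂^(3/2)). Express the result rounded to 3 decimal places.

x̄ = (7.4 + 1.4 + 4.8 + 3.3 - 13.1 + 3.3) / 6 = 1.1833
deviations (xᵢ − x̄): 6.2167, 0.2167, 3.6167, 2.1167, -14.2833, 2.1167
Σ(xᵢ − x̄)² = 264.7483 ⇒ m₂ = 264.7483/6 = 44.12472
Σ(xᵢ − x̄)³ = -2607.4556 ⇒ m₃ = -2607.4556/6 = -434.57593
m₂^(3/2) = 44.12472^(1.5) = 293.10483
g_1 = m₃ / m₂^(3/2) = -434.57593 / 293.10483 ≈ -1.483

-1.483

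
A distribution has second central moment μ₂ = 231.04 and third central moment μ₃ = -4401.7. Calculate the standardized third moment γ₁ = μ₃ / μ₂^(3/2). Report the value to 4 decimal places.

σ = √μ₂ = √231.04 = 15.20000
σ³ = μ₂^(3/2) = 3511.80800
γ₁ = μ₃/σ³ = -4401.7 / 3511.80800 ≈ -1.2534

-1.2534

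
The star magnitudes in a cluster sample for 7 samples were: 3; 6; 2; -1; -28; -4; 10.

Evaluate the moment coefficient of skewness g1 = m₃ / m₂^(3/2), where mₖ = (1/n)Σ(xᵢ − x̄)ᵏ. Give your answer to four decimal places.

-1.4894

x̄ = (3 + 6 + 2 - 1 - 28 - 4 + 10) / 7 = -1.7143
deviations (xᵢ − x̄): 4.7143, 7.7143, 3.7143, 0.7143, -26.2857, -2.2857, 11.7143
Σ(xᵢ − x̄)² = 929.4286 ⇒ m₂ = 929.4286/7 = 132.77551
Σ(xᵢ − x̄)³ = -15950.8163 ⇒ m₃ = -15950.8163/7 = -2278.68805
m₂^(3/2) = 132.77551^(1.5) = 1529.94905
g1 = m₃ / m₂^(3/2) = -2278.68805 / 1529.94905 ≈ -1.4894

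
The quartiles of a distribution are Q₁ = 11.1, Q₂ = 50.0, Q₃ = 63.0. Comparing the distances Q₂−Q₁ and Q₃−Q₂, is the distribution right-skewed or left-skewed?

Q₂ − Q₁ = 38.9;  Q₃ − Q₂ = 13.0
Q₂ − Q₁ > Q₃ − Q₂ ⇒ the lower half is more spread out ⇒ left-skewed.

left-skewed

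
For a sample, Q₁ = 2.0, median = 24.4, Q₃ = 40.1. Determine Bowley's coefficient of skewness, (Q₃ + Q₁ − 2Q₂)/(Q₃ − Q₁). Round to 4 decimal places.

numerator: Q₃ + Q₁ − 2Q₂ = 40.1 + 2.0 − 2×24.4 = -6.7000
denominator: Q₃ − Q₁ = 40.1 − 2.0 = 38.1000
Bowley skewness = -6.7000 / 38.1000 ≈ -0.1759

-0.1759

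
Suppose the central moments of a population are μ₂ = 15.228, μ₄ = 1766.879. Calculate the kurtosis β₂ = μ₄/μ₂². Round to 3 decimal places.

7.619

μ₂² = 15.228² = 231.89198
μ₄/μ₂² = 1766.879 / 231.89198 = 7.61941
β₂ ≈ 7.619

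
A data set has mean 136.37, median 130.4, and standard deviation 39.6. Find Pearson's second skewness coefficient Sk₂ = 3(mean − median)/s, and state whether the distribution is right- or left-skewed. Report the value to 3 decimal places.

Sk₂ = 3(136.37 − 130.4) / 39.6 = 3 × 5.9700 / 39.6
    = 17.9100 / 39.6 ≈ 0.452
Sk₂ > 0 ⇒ mean > median ⇒ right-skewed (positive skew).

0.452, right-skewed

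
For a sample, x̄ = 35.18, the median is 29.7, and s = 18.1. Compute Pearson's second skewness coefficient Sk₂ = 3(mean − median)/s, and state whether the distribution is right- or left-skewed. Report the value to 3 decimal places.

0.908, right-skewed

Sk₂ = 3(35.18 − 29.7) / 18.1 = 3 × 5.4800 / 18.1
    = 16.4400 / 18.1 ≈ 0.908
Sk₂ > 0 ⇒ mean > median ⇒ right-skewed (positive skew).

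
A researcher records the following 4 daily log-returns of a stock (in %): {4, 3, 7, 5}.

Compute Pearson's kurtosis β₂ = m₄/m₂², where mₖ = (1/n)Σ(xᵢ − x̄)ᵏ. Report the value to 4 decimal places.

1.8457

x̄ = 4.7500
Σ(xᵢ − x̄)² = 8.7500 ⇒ m₂ = 2.18750
Σ(xᵢ − x̄)⁴ = 35.3281 ⇒ m₄ = 8.83203
m₂² = 4.78516
β₂ = m₄/m₂² = 8.83203 / 4.78516 ≈ 1.8457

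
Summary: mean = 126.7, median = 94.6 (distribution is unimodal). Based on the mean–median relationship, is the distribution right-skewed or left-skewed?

mean − median = 126.7 − 94.6 = 32.1
mean > median ⇒ the longer tail is on the right ⇒ right-skewed (positively skewed).

right-skewed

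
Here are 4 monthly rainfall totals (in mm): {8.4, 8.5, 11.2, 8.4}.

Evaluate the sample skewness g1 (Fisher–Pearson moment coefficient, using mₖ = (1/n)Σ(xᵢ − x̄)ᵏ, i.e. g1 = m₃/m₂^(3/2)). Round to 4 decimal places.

1.1507

x̄ = (8.4 + 8.5 + 11.2 + 8.4) / 4 = 9.1250
deviations (xᵢ − x̄): -0.7250, -0.6250, 2.0750, -0.7250
Σ(xᵢ − x̄)² = 5.7475 ⇒ m₂ = 5.7475/4 = 1.43687
Σ(xᵢ − x̄)³ = 7.9279 ⇒ m₃ = 7.9279/4 = 1.98197
m₂^(3/2) = 1.43687^(1.5) = 1.72238
g1 = m₃ / m₂^(3/2) = 1.98197 / 1.72238 ≈ 1.1507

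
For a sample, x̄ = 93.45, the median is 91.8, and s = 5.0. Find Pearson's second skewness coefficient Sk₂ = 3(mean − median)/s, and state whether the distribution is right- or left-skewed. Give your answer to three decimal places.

0.990, right-skewed

Sk₂ = 3(93.45 − 91.8) / 5.0 = 3 × 1.6500 / 5.0
    = 4.9500 / 5.0 ≈ 0.990
Sk₂ > 0 ⇒ mean > median ⇒ right-skewed (positive skew).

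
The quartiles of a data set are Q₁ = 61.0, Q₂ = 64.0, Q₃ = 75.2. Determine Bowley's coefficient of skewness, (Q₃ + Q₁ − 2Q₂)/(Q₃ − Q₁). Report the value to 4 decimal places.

numerator: Q₃ + Q₁ − 2Q₂ = 75.2 + 61.0 − 2×64.0 = 8.2000
denominator: Q₃ − Q₁ = 75.2 − 61.0 = 14.2000
Bowley skewness = 8.2000 / 14.2000 ≈ 0.5775

0.5775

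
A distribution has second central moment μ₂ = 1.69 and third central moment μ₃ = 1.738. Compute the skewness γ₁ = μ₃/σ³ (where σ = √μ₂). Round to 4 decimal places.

σ = √μ₂ = √1.69 = 1.30000
σ³ = μ₂^(3/2) = 2.19700
γ₁ = μ₃/σ³ = 1.738 / 2.19700 ≈ 0.7911

0.7911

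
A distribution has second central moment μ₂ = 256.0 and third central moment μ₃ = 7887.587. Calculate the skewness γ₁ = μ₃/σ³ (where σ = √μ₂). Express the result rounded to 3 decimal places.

1.926

σ = √μ₂ = √256.0 = 16.00000
σ³ = μ₂^(3/2) = 4096.00000
γ₁ = μ₃/σ³ = 7887.587 / 4096.00000 ≈ 1.926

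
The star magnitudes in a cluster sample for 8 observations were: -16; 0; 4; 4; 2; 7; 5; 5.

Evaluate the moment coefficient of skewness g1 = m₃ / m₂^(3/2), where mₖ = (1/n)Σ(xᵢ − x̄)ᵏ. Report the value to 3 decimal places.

-1.917

x̄ = (-16 + 0 + 4 + 4 + 2 + 7 + 5 + 5) / 8 = 1.3750
deviations (xᵢ − x̄): -17.3750, -1.3750, 2.6250, 2.6250, 0.6250, 5.6250, 3.6250, 3.6250
Σ(xᵢ − x̄)² = 375.8750 ⇒ m₂ = 375.8750/8 = 46.98438
Σ(xᵢ − x̄)³ = -4938.2813 ⇒ m₃ = -4938.2813/8 = -617.28516
m₂^(3/2) = 46.98438^(1.5) = 322.05510
g1 = m₃ / m₂^(3/2) = -617.28516 / 322.05510 ≈ -1.917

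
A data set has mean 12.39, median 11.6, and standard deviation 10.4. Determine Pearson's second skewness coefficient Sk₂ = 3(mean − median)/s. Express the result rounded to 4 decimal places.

Sk₂ = 3(12.39 − 11.6) / 10.4 = 3 × 0.7900 / 10.4
    = 2.3700 / 10.4 ≈ 0.2279

0.2279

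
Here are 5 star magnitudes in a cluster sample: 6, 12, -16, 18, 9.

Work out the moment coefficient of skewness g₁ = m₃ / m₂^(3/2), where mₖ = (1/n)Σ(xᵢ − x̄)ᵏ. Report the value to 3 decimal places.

x̄ = (6 + 12 - 16 + 18 + 9) / 5 = 5.8000
deviations (xᵢ − x̄): 0.2000, 6.2000, -21.8000, 12.2000, 3.2000
Σ(xᵢ − x̄)² = 672.8000 ⇒ m₂ = 672.8000/5 = 134.56000
Σ(xᵢ − x̄)³ = -8273.2800 ⇒ m₃ = -8273.2800/5 = -1654.65600
m₂^(3/2) = 134.56000^(1.5) = 1560.89600
g₁ = m₃ / m₂^(3/2) = -1654.65600 / 1560.89600 ≈ -1.060

-1.060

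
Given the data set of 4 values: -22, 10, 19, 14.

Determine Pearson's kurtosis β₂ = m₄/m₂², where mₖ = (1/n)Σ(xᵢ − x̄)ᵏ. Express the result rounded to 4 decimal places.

2.2345

x̄ = 5.2500
Σ(xᵢ − x̄)² = 1030.7500 ⇒ m₂ = 257.68750
Σ(xᵢ − x̄)⁴ = 593514.5781 ⇒ m₄ = 148378.64453
m₂² = 66402.84766
β₂ = m₄/m₂² = 148378.64453 / 66402.84766 ≈ 2.2345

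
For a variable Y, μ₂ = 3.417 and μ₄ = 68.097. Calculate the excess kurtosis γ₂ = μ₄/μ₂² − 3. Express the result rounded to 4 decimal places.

2.8323

μ₂² = 3.417² = 11.67589
μ₄/μ₂² = 68.097 / 11.67589 = 5.83228
γ₂ = 5.83228 − 3 ≈ 2.8323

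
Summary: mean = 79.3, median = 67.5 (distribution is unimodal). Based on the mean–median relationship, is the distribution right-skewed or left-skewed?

mean − median = 79.3 − 67.5 = 11.8
mean > median ⇒ the longer tail is on the right ⇒ right-skewed (positively skewed).

right-skewed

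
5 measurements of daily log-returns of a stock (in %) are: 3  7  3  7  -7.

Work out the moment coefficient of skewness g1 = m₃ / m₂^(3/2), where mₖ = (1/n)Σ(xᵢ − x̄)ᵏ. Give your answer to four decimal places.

x̄ = (3 + 7 + 3 + 7 - 7) / 5 = 2.6000
deviations (xᵢ − x̄): 0.4000, 4.4000, 0.4000, 4.4000, -9.6000
Σ(xᵢ − x̄)² = 131.2000 ⇒ m₂ = 131.2000/5 = 26.24000
Σ(xᵢ − x̄)³ = -714.2400 ⇒ m₃ = -714.2400/5 = -142.84800
m₂^(3/2) = 26.24000^(1.5) = 134.41438
g1 = m₃ / m₂^(3/2) = -142.84800 / 134.41438 ≈ -1.0627

-1.0627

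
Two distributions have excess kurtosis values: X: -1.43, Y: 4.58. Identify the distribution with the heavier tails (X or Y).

Y

Higher excess kurtosis ⇒ heavier tails relative to the normal distribution.
-1.43 vs 4.58: the larger is 4.58, so Y has heavier tails. (Y is leptokurtic — heavier-than-normal tails; the other is platykurtic.)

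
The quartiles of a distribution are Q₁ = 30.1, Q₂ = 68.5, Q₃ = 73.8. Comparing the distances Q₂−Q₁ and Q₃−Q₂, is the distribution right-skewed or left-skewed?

left-skewed

Q₂ − Q₁ = 38.4;  Q₃ − Q₂ = 5.3
Q₂ − Q₁ > Q₃ − Q₂ ⇒ the lower half is more spread out ⇒ left-skewed.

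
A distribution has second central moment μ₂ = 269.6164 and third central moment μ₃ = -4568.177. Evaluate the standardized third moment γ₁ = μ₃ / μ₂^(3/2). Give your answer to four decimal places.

σ = √μ₂ = √269.6164 = 16.42000
σ³ = μ₂^(3/2) = 4427.10129
γ₁ = μ₃/σ³ = -4568.177 / 4427.10129 ≈ -1.0319

-1.0319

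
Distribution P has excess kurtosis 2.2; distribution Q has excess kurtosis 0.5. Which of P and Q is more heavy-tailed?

Higher excess kurtosis ⇒ heavier tails relative to the normal distribution.
2.2 vs 0.5: the larger is 2.2, so P has heavier tails.

P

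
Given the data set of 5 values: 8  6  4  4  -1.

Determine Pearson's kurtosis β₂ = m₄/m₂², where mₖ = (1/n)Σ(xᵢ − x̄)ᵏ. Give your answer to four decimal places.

2.3671

x̄ = 4.2000
Σ(xᵢ − x̄)² = 44.8000 ⇒ m₂ = 8.96000
Σ(xᵢ − x̄)⁴ = 950.1760 ⇒ m₄ = 190.03520
m₂² = 80.28160
β₂ = m₄/m₂² = 190.03520 / 80.28160 ≈ 2.3671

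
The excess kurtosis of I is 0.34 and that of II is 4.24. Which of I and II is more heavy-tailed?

II

Higher excess kurtosis ⇒ heavier tails relative to the normal distribution.
0.34 vs 4.24: the larger is 4.24, so II has heavier tails.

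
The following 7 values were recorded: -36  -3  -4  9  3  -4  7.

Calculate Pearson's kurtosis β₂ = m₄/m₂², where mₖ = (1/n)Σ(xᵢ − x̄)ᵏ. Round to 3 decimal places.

x̄ = -4.0000
Σ(xᵢ − x̄)² = 1364.0000 ⇒ m₂ = 194.85714
Σ(xᵢ − x̄)⁴ = 1094180.0000 ⇒ m₄ = 156311.42857
m₂² = 37969.30612
β₂ = m₄/m₂² = 156311.42857 / 37969.30612 ≈ 4.117

4.117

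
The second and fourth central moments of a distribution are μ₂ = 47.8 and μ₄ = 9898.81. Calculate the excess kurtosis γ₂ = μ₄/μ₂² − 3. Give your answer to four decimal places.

1.3324

μ₂² = 47.8² = 2284.84000
μ₄/μ₂² = 9898.81 / 2284.84000 = 4.33239
γ₂ = 4.33239 − 3 ≈ 1.3324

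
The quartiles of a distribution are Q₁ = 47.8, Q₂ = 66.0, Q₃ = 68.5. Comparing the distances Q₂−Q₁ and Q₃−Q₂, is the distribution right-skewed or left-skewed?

left-skewed

Q₂ − Q₁ = 18.2;  Q₃ − Q₂ = 2.5
Q₂ − Q₁ > Q₃ − Q₂ ⇒ the lower half is more spread out ⇒ left-skewed.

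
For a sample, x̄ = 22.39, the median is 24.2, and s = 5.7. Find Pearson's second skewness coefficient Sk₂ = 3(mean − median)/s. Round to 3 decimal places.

-0.953

Sk₂ = 3(22.39 − 24.2) / 5.7 = 3 × -1.8100 / 5.7
    = -5.4300 / 5.7 ≈ -0.953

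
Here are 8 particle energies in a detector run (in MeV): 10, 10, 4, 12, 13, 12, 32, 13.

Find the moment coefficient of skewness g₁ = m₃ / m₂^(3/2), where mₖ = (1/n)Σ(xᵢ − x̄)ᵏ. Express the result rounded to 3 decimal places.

x̄ = (10 + 10 + 4 + 12 + 13 + 12 + 32 + 13) / 8 = 13.2500
deviations (xᵢ − x̄): -3.2500, -3.2500, -9.2500, -1.2500, -0.2500, -1.2500, 18.7500, -0.2500
Σ(xᵢ − x̄)² = 461.5000 ⇒ m₂ = 461.5000/8 = 57.68750
Σ(xᵢ − x̄)³ = 5727.7500 ⇒ m₃ = 5727.7500/8 = 715.96875
m₂^(3/2) = 57.68750^(1.5) = 438.14976
g₁ = m₃ / m₂^(3/2) = 715.96875 / 438.14976 ≈ 1.634

1.634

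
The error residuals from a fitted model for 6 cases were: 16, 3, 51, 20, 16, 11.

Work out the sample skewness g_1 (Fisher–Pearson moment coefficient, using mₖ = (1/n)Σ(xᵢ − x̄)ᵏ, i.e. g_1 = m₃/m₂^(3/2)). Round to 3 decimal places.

x̄ = (16 + 3 + 51 + 20 + 16 + 11) / 6 = 19.5000
deviations (xᵢ − x̄): -3.5000, -16.5000, 31.5000, 0.5000, -3.5000, -8.5000
Σ(xᵢ − x̄)² = 1361.5000 ⇒ m₂ = 1361.5000/6 = 226.91667
Σ(xᵢ − x̄)³ = 26064.0000 ⇒ m₃ = 26064.0000/6 = 4344.00000
m₂^(3/2) = 226.91667^(1.5) = 3418.21671
g_1 = m₃ / m₂^(3/2) = 4344.00000 / 3418.21671 ≈ 1.271

1.271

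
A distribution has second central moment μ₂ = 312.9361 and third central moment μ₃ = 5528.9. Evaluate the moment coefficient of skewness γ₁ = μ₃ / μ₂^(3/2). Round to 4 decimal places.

σ = √μ₂ = √312.9361 = 17.69000
σ³ = μ₂^(3/2) = 5535.83961
γ₁ = μ₃/σ³ = 5528.9 / 5535.83961 ≈ 0.9987

0.9987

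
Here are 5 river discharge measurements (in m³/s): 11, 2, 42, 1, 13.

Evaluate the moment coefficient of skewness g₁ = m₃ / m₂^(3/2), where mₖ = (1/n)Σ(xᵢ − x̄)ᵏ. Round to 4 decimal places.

1.1334

x̄ = (11 + 2 + 42 + 1 + 13) / 5 = 13.8000
deviations (xᵢ − x̄): -2.8000, -11.8000, 28.2000, -12.8000, -0.8000
Σ(xᵢ − x̄)² = 1106.8000 ⇒ m₂ = 1106.8000/5 = 221.36000
Σ(xᵢ − x̄)³ = 18663.1200 ⇒ m₃ = 18663.1200/5 = 3732.62400
m₂^(3/2) = 221.36000^(1.5) = 3293.43214
g₁ = m₃ / m₂^(3/2) = 3732.62400 / 3293.43214 ≈ 1.1334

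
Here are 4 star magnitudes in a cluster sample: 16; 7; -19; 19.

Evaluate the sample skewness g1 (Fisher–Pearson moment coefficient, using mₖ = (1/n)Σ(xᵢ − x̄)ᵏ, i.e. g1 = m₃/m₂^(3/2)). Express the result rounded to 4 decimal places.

x̄ = (16 + 7 - 19 + 19) / 4 = 5.7500
deviations (xᵢ − x̄): 10.2500, 1.2500, -24.7500, 13.2500
Σ(xᵢ − x̄)² = 894.7500 ⇒ m₂ = 894.7500/4 = 223.68750
Σ(xᵢ − x̄)³ = -11755.8750 ⇒ m₃ = -11755.8750/4 = -2938.96875
m₂^(3/2) = 223.68750^(1.5) = 3345.51186
g1 = m₃ / m₂^(3/2) = -2938.96875 / 3345.51186 ≈ -0.8785

-0.8785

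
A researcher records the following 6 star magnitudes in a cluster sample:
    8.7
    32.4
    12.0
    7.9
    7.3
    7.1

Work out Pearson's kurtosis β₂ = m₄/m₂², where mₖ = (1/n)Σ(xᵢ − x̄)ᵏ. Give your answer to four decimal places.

3.9574

x̄ = 12.5667
Σ(xᵢ − x̄)² = 488.0333 ⇒ m₂ = 81.33889
Σ(xᵢ − x̄)⁴ = 157093.3385 ⇒ m₄ = 26182.22309
m₂² = 6616.01485
β₂ = m₄/m₂² = 26182.22309 / 6616.01485 ≈ 3.9574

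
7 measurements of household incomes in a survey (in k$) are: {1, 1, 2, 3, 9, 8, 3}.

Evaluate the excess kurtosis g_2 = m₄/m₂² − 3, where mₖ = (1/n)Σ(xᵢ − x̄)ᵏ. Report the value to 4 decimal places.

-1.1023

x̄ = 3.8571
Σ(xᵢ − x̄)² = 64.8571 ⇒ m₂ = 9.26531
Σ(xᵢ − x̄)⁴ = 1140.3790 ⇒ m₄ = 162.91129
m₂² = 85.84590
g_2 = m₄/m₂² − 3 = 1.89772 − 3 ≈ -1.1023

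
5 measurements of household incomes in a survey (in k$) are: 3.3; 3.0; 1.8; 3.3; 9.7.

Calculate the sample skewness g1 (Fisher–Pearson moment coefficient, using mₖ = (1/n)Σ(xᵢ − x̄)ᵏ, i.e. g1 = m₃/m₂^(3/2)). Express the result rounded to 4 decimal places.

1.3463

x̄ = (3.3 + 3.0 + 1.8 + 3.3 + 9.7) / 5 = 4.2200
deviations (xᵢ − x̄): -0.9200, -1.2200, -2.4200, -0.9200, 5.4800
Σ(xᵢ − x̄)² = 39.0680 ⇒ m₂ = 39.0680/5 = 7.81360
Σ(xᵢ − x̄)³ = 147.0209 ⇒ m₃ = 147.0209/5 = 29.40418
m₂^(3/2) = 7.81360^(1.5) = 21.84121
g1 = m₃ / m₂^(3/2) = 29.40418 / 21.84121 ≈ 1.3463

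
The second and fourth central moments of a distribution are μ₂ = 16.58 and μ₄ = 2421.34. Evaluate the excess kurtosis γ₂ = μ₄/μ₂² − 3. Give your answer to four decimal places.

μ₂² = 16.58² = 274.89640
μ₄/μ₂² = 2421.34 / 274.89640 = 8.80819
γ₂ = 8.80819 − 3 ≈ 5.8082

5.8082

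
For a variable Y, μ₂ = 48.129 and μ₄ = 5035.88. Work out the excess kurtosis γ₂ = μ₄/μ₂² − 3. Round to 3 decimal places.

-0.826

μ₂² = 48.129² = 2316.40064
μ₄/μ₂² = 5035.88 / 2316.40064 = 2.17401
γ₂ = 2.17401 − 3 ≈ -0.826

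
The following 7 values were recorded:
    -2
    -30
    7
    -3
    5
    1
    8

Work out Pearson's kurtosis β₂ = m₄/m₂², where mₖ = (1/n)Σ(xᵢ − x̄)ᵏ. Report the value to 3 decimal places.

x̄ = -2.0000
Σ(xᵢ − x̄)² = 1024.0000 ⇒ m₂ = 146.28571
Σ(xᵢ − x̄)⁴ = 633700.0000 ⇒ m₄ = 90528.57143
m₂² = 21399.51020
β₂ = m₄/m₂² = 90528.57143 / 21399.51020 ≈ 4.230

4.230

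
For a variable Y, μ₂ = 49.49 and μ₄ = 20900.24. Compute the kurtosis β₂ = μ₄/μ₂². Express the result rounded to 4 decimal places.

μ₂² = 49.49² = 2449.26010
μ₄/μ₂² = 20900.24 / 2449.26010 = 8.53329
β₂ ≈ 8.5333

8.5333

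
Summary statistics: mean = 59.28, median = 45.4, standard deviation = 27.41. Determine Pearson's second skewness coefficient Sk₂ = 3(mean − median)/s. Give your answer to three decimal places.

Sk₂ = 3(59.28 − 45.4) / 27.41 = 3 × 13.8800 / 27.41
    = 41.6400 / 27.41 ≈ 1.519

1.519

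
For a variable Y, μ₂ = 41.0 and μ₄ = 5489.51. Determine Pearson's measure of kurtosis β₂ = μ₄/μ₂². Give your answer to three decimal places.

3.266

μ₂² = 41.0² = 1681.00000
μ₄/μ₂² = 5489.51 / 1681.00000 = 3.26562
β₂ ≈ 3.266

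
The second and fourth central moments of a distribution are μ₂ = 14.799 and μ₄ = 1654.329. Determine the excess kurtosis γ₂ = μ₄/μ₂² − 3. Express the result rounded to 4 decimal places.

μ₂² = 14.799² = 219.01040
μ₄/μ₂² = 1654.329 / 219.01040 = 7.55365
γ₂ = 7.55365 − 3 ≈ 4.5537

4.5537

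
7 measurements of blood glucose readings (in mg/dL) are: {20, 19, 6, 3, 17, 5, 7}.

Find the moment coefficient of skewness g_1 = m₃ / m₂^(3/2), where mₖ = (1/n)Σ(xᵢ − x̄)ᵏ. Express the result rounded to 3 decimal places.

0.247

x̄ = (20 + 19 + 6 + 3 + 17 + 5 + 7) / 7 = 11.0000
deviations (xᵢ − x̄): 9.0000, 8.0000, -5.0000, -8.0000, 6.0000, -6.0000, -4.0000
Σ(xᵢ − x̄)² = 322.0000 ⇒ m₂ = 322.0000/7 = 46.00000
Σ(xᵢ − x̄)³ = 540.0000 ⇒ m₃ = 540.0000/7 = 77.14286
m₂^(3/2) = 46.00000^(1.5) = 311.98718
g_1 = m₃ / m₂^(3/2) = 77.14286 / 311.98718 ≈ 0.247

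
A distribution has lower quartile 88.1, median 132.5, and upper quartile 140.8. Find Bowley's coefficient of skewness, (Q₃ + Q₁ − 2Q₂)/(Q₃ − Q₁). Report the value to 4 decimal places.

numerator: Q₃ + Q₁ − 2Q₂ = 140.8 + 88.1 − 2×132.5 = -36.1000
denominator: Q₃ − Q₁ = 140.8 − 88.1 = 52.7000
Bowley skewness = -36.1000 / 52.7000 ≈ -0.6850

-0.6850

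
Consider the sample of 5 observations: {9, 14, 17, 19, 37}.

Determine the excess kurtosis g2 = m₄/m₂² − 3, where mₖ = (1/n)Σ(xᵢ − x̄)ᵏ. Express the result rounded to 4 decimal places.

x̄ = 19.2000
Σ(xᵢ − x̄)² = 452.8000 ⇒ m₂ = 90.56000
Σ(xᵢ − x̄)⁴ = 111966.4960 ⇒ m₄ = 22393.29920
m₂² = 8201.11360
g2 = m₄/m₂² − 3 = 2.73052 − 3 ≈ -0.2695

-0.2695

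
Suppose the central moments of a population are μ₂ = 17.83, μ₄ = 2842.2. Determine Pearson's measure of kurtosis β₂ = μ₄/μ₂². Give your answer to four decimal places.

μ₂² = 17.83² = 317.90890
μ₄/μ₂² = 2842.2 / 317.90890 = 8.94030
β₂ ≈ 8.9403

8.9403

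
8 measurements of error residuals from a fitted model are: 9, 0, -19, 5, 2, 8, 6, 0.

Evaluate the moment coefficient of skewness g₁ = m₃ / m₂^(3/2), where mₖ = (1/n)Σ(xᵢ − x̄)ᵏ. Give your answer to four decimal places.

-1.6365

x̄ = (9 + 0 - 19 + 5 + 2 + 8 + 6 + 0) / 8 = 1.3750
deviations (xᵢ − x̄): 7.6250, -1.3750, -20.3750, 3.6250, 0.6250, 6.6250, 4.6250, -1.3750
Σ(xᵢ − x̄)² = 555.8750 ⇒ m₂ = 555.8750/8 = 69.48438
Σ(xᵢ − x̄)³ = -7582.7813 ⇒ m₃ = -7582.7813/8 = -947.84766
m₂^(3/2) = 69.48438^(1.5) = 579.20291
g₁ = m₃ / m₂^(3/2) = -947.84766 / 579.20291 ≈ -1.6365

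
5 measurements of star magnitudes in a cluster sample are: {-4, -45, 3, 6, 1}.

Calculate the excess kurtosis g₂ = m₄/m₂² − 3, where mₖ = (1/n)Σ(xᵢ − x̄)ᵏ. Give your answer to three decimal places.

0.101

x̄ = -7.8000
Σ(xᵢ − x̄)² = 1782.8000 ⇒ m₂ = 356.56000
Σ(xᵢ − x̄)⁴ = 1971090.8960 ⇒ m₄ = 394218.17920
m₂² = 127135.03360
g₂ = m₄/m₂² − 3 = 3.10078 − 3 ≈ 0.101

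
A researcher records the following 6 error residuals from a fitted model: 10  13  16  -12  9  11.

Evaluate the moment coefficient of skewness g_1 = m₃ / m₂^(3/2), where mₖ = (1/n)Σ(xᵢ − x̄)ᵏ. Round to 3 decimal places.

x̄ = (10 + 13 + 16 - 12 + 9 + 11) / 6 = 7.8333
deviations (xᵢ − x̄): 2.1667, 5.1667, 8.1667, -19.8333, 1.1667, 3.1667
Σ(xᵢ − x̄)² = 502.8333 ⇒ m₂ = 502.8333/6 = 83.80556
Σ(xᵢ − x̄)³ = -7075.5556 ⇒ m₃ = -7075.5556/6 = -1179.25926
m₂^(3/2) = 83.80556^(1.5) = 767.20110
g_1 = m₃ / m₂^(3/2) = -1179.25926 / 767.20110 ≈ -1.537

-1.537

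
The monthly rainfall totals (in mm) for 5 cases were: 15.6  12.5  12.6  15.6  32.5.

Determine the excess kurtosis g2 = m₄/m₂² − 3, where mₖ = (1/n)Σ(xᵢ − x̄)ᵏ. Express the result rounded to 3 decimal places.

x̄ = 17.7600
Σ(xᵢ − x̄)² = 280.8920 ⇒ m₂ = 56.17840
Σ(xᵢ − x̄)⁴ = 48723.1643 ⇒ m₄ = 9744.63286
m₂² = 3156.01263
g2 = m₄/m₂² − 3 = 3.08764 − 3 ≈ 0.088

0.088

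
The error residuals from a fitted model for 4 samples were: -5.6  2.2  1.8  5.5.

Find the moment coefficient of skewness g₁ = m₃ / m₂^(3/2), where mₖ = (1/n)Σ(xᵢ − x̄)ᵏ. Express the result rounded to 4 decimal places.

-0.7075

x̄ = (-5.6 + 2.2 + 1.8 + 5.5) / 4 = 0.9750
deviations (xᵢ − x̄): -6.5750, 1.2250, 0.8250, 4.5250
Σ(xᵢ − x̄)² = 65.8875 ⇒ m₂ = 65.8875/4 = 16.47187
Σ(xᵢ − x̄)³ = -189.1894 ⇒ m₃ = -189.1894/4 = -47.29734
m₂^(3/2) = 16.47187^(1.5) = 66.85202
g₁ = m₃ / m₂^(3/2) = -47.29734 / 66.85202 ≈ -0.7075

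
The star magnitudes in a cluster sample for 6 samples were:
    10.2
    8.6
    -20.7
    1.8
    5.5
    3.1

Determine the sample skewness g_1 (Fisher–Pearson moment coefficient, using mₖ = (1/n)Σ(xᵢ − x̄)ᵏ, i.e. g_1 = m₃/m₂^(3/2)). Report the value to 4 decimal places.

-1.4755

x̄ = (10.2 + 8.6 - 20.7 + 1.8 + 5.5 + 3.1) / 6 = 1.4167
deviations (xᵢ − x̄): 8.7833, 7.1833, -22.1167, 0.3833, 4.0833, 1.6833
Σ(xᵢ − x̄)² = 637.5483 ⇒ m₂ = 637.5483/6 = 106.25806
Σ(xᵢ − x̄)³ = -9697.1204 ⇒ m₃ = -9697.1204/6 = -1616.18674
m₂^(3/2) = 106.25806^(1.5) = 1095.32449
g_1 = m₃ / m₂^(3/2) = -1616.18674 / 1095.32449 ≈ -1.4755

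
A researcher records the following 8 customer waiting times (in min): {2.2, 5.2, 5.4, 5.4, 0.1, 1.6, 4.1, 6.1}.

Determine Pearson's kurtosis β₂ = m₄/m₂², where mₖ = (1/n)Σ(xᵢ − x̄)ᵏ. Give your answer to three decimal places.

1.823

x̄ = 3.7625
Σ(xᵢ − x̄)² = 33.5388 ⇒ m₂ = 4.19234
Σ(xᵢ − x̄)⁴ = 256.2793 ⇒ m₄ = 32.03491
m₂² = 17.57575
β₂ = m₄/m₂² = 32.03491 / 17.57575 ≈ 1.823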